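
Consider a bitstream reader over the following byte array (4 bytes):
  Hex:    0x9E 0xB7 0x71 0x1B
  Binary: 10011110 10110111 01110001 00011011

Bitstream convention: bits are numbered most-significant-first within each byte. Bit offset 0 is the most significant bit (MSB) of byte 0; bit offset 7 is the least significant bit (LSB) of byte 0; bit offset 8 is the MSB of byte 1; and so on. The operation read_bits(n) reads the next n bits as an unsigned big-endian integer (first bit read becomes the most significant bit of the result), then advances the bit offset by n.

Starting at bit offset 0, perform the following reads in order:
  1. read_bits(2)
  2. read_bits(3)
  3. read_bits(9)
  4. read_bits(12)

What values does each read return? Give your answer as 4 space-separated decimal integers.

Answer: 2 3 429 3524

Derivation:
Read 1: bits[0:2] width=2 -> value=2 (bin 10); offset now 2 = byte 0 bit 2; 30 bits remain
Read 2: bits[2:5] width=3 -> value=3 (bin 011); offset now 5 = byte 0 bit 5; 27 bits remain
Read 3: bits[5:14] width=9 -> value=429 (bin 110101101); offset now 14 = byte 1 bit 6; 18 bits remain
Read 4: bits[14:26] width=12 -> value=3524 (bin 110111000100); offset now 26 = byte 3 bit 2; 6 bits remain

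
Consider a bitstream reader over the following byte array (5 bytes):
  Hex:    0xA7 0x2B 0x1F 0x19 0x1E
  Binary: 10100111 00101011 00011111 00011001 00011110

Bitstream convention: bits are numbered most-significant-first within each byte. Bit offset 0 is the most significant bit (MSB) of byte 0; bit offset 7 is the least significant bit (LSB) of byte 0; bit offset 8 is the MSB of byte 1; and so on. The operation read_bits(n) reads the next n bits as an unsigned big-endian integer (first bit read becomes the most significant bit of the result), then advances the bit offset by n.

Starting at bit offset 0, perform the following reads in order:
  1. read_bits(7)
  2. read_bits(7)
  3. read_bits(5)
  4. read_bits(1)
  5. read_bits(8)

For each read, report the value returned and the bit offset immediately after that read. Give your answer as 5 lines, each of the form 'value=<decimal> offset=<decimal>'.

Read 1: bits[0:7] width=7 -> value=83 (bin 1010011); offset now 7 = byte 0 bit 7; 33 bits remain
Read 2: bits[7:14] width=7 -> value=74 (bin 1001010); offset now 14 = byte 1 bit 6; 26 bits remain
Read 3: bits[14:19] width=5 -> value=24 (bin 11000); offset now 19 = byte 2 bit 3; 21 bits remain
Read 4: bits[19:20] width=1 -> value=1 (bin 1); offset now 20 = byte 2 bit 4; 20 bits remain
Read 5: bits[20:28] width=8 -> value=241 (bin 11110001); offset now 28 = byte 3 bit 4; 12 bits remain

Answer: value=83 offset=7
value=74 offset=14
value=24 offset=19
value=1 offset=20
value=241 offset=28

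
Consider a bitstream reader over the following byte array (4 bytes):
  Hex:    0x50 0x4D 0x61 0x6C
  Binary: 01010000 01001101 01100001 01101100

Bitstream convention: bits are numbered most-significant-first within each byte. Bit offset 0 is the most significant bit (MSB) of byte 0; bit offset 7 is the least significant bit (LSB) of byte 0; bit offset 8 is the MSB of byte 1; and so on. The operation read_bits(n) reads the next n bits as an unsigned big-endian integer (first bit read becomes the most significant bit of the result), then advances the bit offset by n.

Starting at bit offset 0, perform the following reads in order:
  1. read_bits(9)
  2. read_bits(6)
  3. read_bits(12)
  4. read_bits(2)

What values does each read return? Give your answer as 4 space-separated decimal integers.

Answer: 160 38 2827 1

Derivation:
Read 1: bits[0:9] width=9 -> value=160 (bin 010100000); offset now 9 = byte 1 bit 1; 23 bits remain
Read 2: bits[9:15] width=6 -> value=38 (bin 100110); offset now 15 = byte 1 bit 7; 17 bits remain
Read 3: bits[15:27] width=12 -> value=2827 (bin 101100001011); offset now 27 = byte 3 bit 3; 5 bits remain
Read 4: bits[27:29] width=2 -> value=1 (bin 01); offset now 29 = byte 3 bit 5; 3 bits remain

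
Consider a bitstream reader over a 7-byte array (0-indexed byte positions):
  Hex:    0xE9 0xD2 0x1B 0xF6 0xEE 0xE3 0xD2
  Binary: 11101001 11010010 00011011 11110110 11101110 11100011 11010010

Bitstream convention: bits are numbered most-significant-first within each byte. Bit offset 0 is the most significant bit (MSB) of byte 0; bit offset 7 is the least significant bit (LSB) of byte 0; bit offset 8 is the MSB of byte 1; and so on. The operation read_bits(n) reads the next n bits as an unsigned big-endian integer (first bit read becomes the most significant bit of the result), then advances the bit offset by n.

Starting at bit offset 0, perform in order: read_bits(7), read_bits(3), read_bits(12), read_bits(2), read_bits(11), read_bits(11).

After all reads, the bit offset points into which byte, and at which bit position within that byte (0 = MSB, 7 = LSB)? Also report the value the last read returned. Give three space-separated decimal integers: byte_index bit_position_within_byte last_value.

Read 1: bits[0:7] width=7 -> value=116 (bin 1110100); offset now 7 = byte 0 bit 7; 49 bits remain
Read 2: bits[7:10] width=3 -> value=7 (bin 111); offset now 10 = byte 1 bit 2; 46 bits remain
Read 3: bits[10:22] width=12 -> value=1158 (bin 010010000110); offset now 22 = byte 2 bit 6; 34 bits remain
Read 4: bits[22:24] width=2 -> value=3 (bin 11); offset now 24 = byte 3 bit 0; 32 bits remain
Read 5: bits[24:35] width=11 -> value=1975 (bin 11110110111); offset now 35 = byte 4 bit 3; 21 bits remain
Read 6: bits[35:46] width=11 -> value=952 (bin 01110111000); offset now 46 = byte 5 bit 6; 10 bits remain

Answer: 5 6 952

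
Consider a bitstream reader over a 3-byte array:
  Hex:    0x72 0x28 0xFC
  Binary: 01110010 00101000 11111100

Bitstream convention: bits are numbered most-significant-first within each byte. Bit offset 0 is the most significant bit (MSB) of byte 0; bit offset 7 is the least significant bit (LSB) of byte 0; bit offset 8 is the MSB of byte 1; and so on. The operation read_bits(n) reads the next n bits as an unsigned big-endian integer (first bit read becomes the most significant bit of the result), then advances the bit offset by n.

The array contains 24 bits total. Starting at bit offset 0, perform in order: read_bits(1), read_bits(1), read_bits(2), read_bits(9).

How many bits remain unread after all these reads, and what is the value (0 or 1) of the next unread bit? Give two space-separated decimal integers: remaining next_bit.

Answer: 11 0

Derivation:
Read 1: bits[0:1] width=1 -> value=0 (bin 0); offset now 1 = byte 0 bit 1; 23 bits remain
Read 2: bits[1:2] width=1 -> value=1 (bin 1); offset now 2 = byte 0 bit 2; 22 bits remain
Read 3: bits[2:4] width=2 -> value=3 (bin 11); offset now 4 = byte 0 bit 4; 20 bits remain
Read 4: bits[4:13] width=9 -> value=69 (bin 001000101); offset now 13 = byte 1 bit 5; 11 bits remain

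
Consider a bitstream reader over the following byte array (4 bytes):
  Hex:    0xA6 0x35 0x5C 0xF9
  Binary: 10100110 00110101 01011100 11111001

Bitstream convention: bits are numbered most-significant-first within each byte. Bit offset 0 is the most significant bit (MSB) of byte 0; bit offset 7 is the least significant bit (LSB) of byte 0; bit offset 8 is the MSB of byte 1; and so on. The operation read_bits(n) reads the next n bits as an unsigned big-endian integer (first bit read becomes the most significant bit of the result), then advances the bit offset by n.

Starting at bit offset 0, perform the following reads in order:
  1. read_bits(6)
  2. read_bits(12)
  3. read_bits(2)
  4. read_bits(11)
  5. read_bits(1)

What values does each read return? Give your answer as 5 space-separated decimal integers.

Read 1: bits[0:6] width=6 -> value=41 (bin 101001); offset now 6 = byte 0 bit 6; 26 bits remain
Read 2: bits[6:18] width=12 -> value=2261 (bin 100011010101); offset now 18 = byte 2 bit 2; 14 bits remain
Read 3: bits[18:20] width=2 -> value=1 (bin 01); offset now 20 = byte 2 bit 4; 12 bits remain
Read 4: bits[20:31] width=11 -> value=1660 (bin 11001111100); offset now 31 = byte 3 bit 7; 1 bits remain
Read 5: bits[31:32] width=1 -> value=1 (bin 1); offset now 32 = byte 4 bit 0; 0 bits remain

Answer: 41 2261 1 1660 1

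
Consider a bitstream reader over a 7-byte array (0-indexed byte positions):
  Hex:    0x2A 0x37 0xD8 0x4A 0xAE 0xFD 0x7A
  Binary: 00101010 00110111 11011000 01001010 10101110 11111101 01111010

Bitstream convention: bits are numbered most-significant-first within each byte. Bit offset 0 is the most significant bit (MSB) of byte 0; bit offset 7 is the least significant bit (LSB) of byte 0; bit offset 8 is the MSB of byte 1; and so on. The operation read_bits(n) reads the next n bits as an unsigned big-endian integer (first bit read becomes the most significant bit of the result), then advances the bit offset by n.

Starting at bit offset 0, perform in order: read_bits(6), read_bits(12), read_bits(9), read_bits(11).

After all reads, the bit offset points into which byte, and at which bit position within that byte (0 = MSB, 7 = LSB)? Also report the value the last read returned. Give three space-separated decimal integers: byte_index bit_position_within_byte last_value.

Read 1: bits[0:6] width=6 -> value=10 (bin 001010); offset now 6 = byte 0 bit 6; 50 bits remain
Read 2: bits[6:18] width=12 -> value=2271 (bin 100011011111); offset now 18 = byte 2 bit 2; 38 bits remain
Read 3: bits[18:27] width=9 -> value=194 (bin 011000010); offset now 27 = byte 3 bit 3; 29 bits remain
Read 4: bits[27:38] width=11 -> value=683 (bin 01010101011); offset now 38 = byte 4 bit 6; 18 bits remain

Answer: 4 6 683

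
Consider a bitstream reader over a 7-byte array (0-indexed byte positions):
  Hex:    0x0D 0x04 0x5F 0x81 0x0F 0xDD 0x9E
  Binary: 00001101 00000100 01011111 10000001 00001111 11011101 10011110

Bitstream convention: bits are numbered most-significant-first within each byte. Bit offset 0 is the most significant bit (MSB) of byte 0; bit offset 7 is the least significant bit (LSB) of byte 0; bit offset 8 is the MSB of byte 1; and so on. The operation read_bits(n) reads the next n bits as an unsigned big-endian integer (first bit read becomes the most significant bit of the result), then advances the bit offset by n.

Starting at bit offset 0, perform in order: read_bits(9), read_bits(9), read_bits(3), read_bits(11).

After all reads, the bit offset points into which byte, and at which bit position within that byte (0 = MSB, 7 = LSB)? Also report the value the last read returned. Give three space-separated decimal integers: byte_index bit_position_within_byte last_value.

Read 1: bits[0:9] width=9 -> value=26 (bin 000011010); offset now 9 = byte 1 bit 1; 47 bits remain
Read 2: bits[9:18] width=9 -> value=17 (bin 000010001); offset now 18 = byte 2 bit 2; 38 bits remain
Read 3: bits[18:21] width=3 -> value=3 (bin 011); offset now 21 = byte 2 bit 5; 35 bits remain
Read 4: bits[21:32] width=11 -> value=1921 (bin 11110000001); offset now 32 = byte 4 bit 0; 24 bits remain

Answer: 4 0 1921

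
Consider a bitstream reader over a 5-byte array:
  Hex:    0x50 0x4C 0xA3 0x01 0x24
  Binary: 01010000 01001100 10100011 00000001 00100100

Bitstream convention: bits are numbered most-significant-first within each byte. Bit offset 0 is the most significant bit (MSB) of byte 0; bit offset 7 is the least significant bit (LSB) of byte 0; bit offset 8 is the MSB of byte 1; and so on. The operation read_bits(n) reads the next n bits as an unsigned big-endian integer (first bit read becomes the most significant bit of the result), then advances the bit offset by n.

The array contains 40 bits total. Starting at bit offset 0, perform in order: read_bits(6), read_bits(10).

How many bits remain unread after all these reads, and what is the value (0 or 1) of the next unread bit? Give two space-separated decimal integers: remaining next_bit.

Read 1: bits[0:6] width=6 -> value=20 (bin 010100); offset now 6 = byte 0 bit 6; 34 bits remain
Read 2: bits[6:16] width=10 -> value=76 (bin 0001001100); offset now 16 = byte 2 bit 0; 24 bits remain

Answer: 24 1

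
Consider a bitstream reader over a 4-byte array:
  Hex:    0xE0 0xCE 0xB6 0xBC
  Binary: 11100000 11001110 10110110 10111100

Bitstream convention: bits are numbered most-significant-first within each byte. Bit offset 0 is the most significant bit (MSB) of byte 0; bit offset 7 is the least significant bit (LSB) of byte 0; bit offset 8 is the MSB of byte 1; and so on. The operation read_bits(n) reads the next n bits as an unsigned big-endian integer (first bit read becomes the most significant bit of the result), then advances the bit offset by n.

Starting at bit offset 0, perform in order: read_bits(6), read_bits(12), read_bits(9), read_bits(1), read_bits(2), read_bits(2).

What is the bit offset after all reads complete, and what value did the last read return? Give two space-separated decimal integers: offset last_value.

Read 1: bits[0:6] width=6 -> value=56 (bin 111000); offset now 6 = byte 0 bit 6; 26 bits remain
Read 2: bits[6:18] width=12 -> value=826 (bin 001100111010); offset now 18 = byte 2 bit 2; 14 bits remain
Read 3: bits[18:27] width=9 -> value=437 (bin 110110101); offset now 27 = byte 3 bit 3; 5 bits remain
Read 4: bits[27:28] width=1 -> value=1 (bin 1); offset now 28 = byte 3 bit 4; 4 bits remain
Read 5: bits[28:30] width=2 -> value=3 (bin 11); offset now 30 = byte 3 bit 6; 2 bits remain
Read 6: bits[30:32] width=2 -> value=0 (bin 00); offset now 32 = byte 4 bit 0; 0 bits remain

Answer: 32 0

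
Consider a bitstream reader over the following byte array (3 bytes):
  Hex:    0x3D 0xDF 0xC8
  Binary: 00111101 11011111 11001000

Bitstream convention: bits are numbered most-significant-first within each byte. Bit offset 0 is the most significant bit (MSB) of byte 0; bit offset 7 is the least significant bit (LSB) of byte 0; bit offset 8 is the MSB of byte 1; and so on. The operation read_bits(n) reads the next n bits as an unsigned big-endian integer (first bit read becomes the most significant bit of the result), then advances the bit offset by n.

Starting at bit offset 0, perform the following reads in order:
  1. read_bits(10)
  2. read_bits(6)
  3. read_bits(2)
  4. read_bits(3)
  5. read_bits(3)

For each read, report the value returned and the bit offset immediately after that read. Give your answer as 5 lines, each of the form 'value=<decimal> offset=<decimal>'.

Read 1: bits[0:10] width=10 -> value=247 (bin 0011110111); offset now 10 = byte 1 bit 2; 14 bits remain
Read 2: bits[10:16] width=6 -> value=31 (bin 011111); offset now 16 = byte 2 bit 0; 8 bits remain
Read 3: bits[16:18] width=2 -> value=3 (bin 11); offset now 18 = byte 2 bit 2; 6 bits remain
Read 4: bits[18:21] width=3 -> value=1 (bin 001); offset now 21 = byte 2 bit 5; 3 bits remain
Read 5: bits[21:24] width=3 -> value=0 (bin 000); offset now 24 = byte 3 bit 0; 0 bits remain

Answer: value=247 offset=10
value=31 offset=16
value=3 offset=18
value=1 offset=21
value=0 offset=24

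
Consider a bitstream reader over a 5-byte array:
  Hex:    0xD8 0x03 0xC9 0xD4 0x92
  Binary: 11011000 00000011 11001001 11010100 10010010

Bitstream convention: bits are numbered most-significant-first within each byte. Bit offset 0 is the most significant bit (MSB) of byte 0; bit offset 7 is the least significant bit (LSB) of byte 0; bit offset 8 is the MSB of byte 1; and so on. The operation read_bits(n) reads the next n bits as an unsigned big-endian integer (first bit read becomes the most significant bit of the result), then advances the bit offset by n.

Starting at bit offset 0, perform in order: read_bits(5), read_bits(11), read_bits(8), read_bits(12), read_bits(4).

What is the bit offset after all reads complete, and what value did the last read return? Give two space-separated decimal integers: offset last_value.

Answer: 40 2

Derivation:
Read 1: bits[0:5] width=5 -> value=27 (bin 11011); offset now 5 = byte 0 bit 5; 35 bits remain
Read 2: bits[5:16] width=11 -> value=3 (bin 00000000011); offset now 16 = byte 2 bit 0; 24 bits remain
Read 3: bits[16:24] width=8 -> value=201 (bin 11001001); offset now 24 = byte 3 bit 0; 16 bits remain
Read 4: bits[24:36] width=12 -> value=3401 (bin 110101001001); offset now 36 = byte 4 bit 4; 4 bits remain
Read 5: bits[36:40] width=4 -> value=2 (bin 0010); offset now 40 = byte 5 bit 0; 0 bits remain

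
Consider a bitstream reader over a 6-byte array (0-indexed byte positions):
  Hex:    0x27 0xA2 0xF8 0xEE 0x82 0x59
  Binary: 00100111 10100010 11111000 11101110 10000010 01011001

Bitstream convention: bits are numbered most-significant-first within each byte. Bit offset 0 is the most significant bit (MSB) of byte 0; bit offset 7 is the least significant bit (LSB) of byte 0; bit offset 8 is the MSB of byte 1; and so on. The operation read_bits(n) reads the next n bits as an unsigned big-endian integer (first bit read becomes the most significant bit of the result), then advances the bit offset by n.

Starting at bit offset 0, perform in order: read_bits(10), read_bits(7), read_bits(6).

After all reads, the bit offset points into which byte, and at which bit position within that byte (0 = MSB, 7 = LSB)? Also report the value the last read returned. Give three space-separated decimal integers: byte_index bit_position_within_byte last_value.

Answer: 2 7 60

Derivation:
Read 1: bits[0:10] width=10 -> value=158 (bin 0010011110); offset now 10 = byte 1 bit 2; 38 bits remain
Read 2: bits[10:17] width=7 -> value=69 (bin 1000101); offset now 17 = byte 2 bit 1; 31 bits remain
Read 3: bits[17:23] width=6 -> value=60 (bin 111100); offset now 23 = byte 2 bit 7; 25 bits remain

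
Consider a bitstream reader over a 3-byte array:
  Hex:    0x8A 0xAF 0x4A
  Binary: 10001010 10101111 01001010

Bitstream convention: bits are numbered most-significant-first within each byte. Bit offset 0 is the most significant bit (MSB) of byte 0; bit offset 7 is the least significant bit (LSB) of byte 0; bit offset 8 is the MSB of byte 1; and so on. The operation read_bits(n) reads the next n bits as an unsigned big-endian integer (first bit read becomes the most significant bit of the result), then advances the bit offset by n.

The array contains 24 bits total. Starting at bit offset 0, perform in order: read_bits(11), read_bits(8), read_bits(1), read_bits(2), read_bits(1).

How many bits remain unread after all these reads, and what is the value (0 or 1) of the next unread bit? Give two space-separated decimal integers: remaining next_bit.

Answer: 1 0

Derivation:
Read 1: bits[0:11] width=11 -> value=1109 (bin 10001010101); offset now 11 = byte 1 bit 3; 13 bits remain
Read 2: bits[11:19] width=8 -> value=122 (bin 01111010); offset now 19 = byte 2 bit 3; 5 bits remain
Read 3: bits[19:20] width=1 -> value=0 (bin 0); offset now 20 = byte 2 bit 4; 4 bits remain
Read 4: bits[20:22] width=2 -> value=2 (bin 10); offset now 22 = byte 2 bit 6; 2 bits remain
Read 5: bits[22:23] width=1 -> value=1 (bin 1); offset now 23 = byte 2 bit 7; 1 bits remain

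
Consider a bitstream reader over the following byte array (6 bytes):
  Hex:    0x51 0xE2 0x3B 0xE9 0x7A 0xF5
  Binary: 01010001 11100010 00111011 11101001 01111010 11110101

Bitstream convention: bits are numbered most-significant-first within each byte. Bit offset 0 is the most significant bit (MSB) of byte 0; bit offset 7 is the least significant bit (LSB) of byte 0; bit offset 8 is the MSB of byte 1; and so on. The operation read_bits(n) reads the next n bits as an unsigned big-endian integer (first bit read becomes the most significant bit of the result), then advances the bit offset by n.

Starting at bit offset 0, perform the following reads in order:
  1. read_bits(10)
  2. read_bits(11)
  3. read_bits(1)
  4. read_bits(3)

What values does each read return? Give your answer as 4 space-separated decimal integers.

Answer: 327 1095 0 7

Derivation:
Read 1: bits[0:10] width=10 -> value=327 (bin 0101000111); offset now 10 = byte 1 bit 2; 38 bits remain
Read 2: bits[10:21] width=11 -> value=1095 (bin 10001000111); offset now 21 = byte 2 bit 5; 27 bits remain
Read 3: bits[21:22] width=1 -> value=0 (bin 0); offset now 22 = byte 2 bit 6; 26 bits remain
Read 4: bits[22:25] width=3 -> value=7 (bin 111); offset now 25 = byte 3 bit 1; 23 bits remain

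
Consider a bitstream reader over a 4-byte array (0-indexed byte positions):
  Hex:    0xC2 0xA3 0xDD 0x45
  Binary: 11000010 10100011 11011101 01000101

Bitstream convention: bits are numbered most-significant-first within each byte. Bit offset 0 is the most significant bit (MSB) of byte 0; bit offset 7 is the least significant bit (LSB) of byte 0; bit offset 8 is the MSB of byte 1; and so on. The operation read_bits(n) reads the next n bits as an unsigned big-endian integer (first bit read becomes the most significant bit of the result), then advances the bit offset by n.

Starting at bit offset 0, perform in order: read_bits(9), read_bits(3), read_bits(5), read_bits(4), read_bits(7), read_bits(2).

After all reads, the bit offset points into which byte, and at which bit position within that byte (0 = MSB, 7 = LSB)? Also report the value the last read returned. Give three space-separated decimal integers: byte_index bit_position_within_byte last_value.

Read 1: bits[0:9] width=9 -> value=389 (bin 110000101); offset now 9 = byte 1 bit 1; 23 bits remain
Read 2: bits[9:12] width=3 -> value=2 (bin 010); offset now 12 = byte 1 bit 4; 20 bits remain
Read 3: bits[12:17] width=5 -> value=7 (bin 00111); offset now 17 = byte 2 bit 1; 15 bits remain
Read 4: bits[17:21] width=4 -> value=11 (bin 1011); offset now 21 = byte 2 bit 5; 11 bits remain
Read 5: bits[21:28] width=7 -> value=84 (bin 1010100); offset now 28 = byte 3 bit 4; 4 bits remain
Read 6: bits[28:30] width=2 -> value=1 (bin 01); offset now 30 = byte 3 bit 6; 2 bits remain

Answer: 3 6 1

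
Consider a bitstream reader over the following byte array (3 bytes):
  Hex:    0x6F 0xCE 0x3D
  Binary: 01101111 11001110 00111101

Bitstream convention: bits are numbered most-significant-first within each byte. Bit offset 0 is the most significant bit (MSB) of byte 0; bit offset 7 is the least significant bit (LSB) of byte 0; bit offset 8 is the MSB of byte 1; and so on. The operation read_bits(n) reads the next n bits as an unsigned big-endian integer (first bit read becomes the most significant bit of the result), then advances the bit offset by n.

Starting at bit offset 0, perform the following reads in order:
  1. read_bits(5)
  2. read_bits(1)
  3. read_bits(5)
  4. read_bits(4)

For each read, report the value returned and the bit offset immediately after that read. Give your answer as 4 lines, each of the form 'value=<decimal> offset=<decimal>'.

Answer: value=13 offset=5
value=1 offset=6
value=30 offset=11
value=7 offset=15

Derivation:
Read 1: bits[0:5] width=5 -> value=13 (bin 01101); offset now 5 = byte 0 bit 5; 19 bits remain
Read 2: bits[5:6] width=1 -> value=1 (bin 1); offset now 6 = byte 0 bit 6; 18 bits remain
Read 3: bits[6:11] width=5 -> value=30 (bin 11110); offset now 11 = byte 1 bit 3; 13 bits remain
Read 4: bits[11:15] width=4 -> value=7 (bin 0111); offset now 15 = byte 1 bit 7; 9 bits remain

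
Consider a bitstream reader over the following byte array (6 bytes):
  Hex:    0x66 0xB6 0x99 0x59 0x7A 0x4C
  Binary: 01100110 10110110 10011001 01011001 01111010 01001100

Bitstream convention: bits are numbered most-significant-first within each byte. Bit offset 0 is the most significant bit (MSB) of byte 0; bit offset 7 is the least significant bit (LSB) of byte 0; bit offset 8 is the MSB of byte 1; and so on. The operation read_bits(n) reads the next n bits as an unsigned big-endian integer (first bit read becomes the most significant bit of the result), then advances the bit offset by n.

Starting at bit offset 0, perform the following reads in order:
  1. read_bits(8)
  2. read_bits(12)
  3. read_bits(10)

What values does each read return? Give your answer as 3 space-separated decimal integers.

Answer: 102 2921 598

Derivation:
Read 1: bits[0:8] width=8 -> value=102 (bin 01100110); offset now 8 = byte 1 bit 0; 40 bits remain
Read 2: bits[8:20] width=12 -> value=2921 (bin 101101101001); offset now 20 = byte 2 bit 4; 28 bits remain
Read 3: bits[20:30] width=10 -> value=598 (bin 1001010110); offset now 30 = byte 3 bit 6; 18 bits remain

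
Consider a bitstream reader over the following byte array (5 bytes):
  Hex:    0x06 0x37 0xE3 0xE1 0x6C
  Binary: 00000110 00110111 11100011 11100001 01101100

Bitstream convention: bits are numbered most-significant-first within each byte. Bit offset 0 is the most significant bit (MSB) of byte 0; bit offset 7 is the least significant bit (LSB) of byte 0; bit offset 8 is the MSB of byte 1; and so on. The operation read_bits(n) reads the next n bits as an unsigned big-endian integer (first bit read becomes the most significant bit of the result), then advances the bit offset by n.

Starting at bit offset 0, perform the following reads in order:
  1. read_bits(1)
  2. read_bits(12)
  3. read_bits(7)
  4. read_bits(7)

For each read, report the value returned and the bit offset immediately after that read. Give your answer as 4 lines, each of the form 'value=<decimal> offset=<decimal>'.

Read 1: bits[0:1] width=1 -> value=0 (bin 0); offset now 1 = byte 0 bit 1; 39 bits remain
Read 2: bits[1:13] width=12 -> value=198 (bin 000011000110); offset now 13 = byte 1 bit 5; 27 bits remain
Read 3: bits[13:20] width=7 -> value=126 (bin 1111110); offset now 20 = byte 2 bit 4; 20 bits remain
Read 4: bits[20:27] width=7 -> value=31 (bin 0011111); offset now 27 = byte 3 bit 3; 13 bits remain

Answer: value=0 offset=1
value=198 offset=13
value=126 offset=20
value=31 offset=27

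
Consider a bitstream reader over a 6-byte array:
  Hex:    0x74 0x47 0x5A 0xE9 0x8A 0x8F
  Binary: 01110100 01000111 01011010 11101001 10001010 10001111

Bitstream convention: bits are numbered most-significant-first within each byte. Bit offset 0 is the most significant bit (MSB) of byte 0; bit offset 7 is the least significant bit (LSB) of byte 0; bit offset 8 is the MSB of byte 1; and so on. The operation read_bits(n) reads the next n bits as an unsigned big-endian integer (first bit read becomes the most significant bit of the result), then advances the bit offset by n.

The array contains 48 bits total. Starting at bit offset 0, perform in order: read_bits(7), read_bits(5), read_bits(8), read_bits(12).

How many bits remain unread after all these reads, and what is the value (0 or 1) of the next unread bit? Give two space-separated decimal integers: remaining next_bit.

Read 1: bits[0:7] width=7 -> value=58 (bin 0111010); offset now 7 = byte 0 bit 7; 41 bits remain
Read 2: bits[7:12] width=5 -> value=4 (bin 00100); offset now 12 = byte 1 bit 4; 36 bits remain
Read 3: bits[12:20] width=8 -> value=117 (bin 01110101); offset now 20 = byte 2 bit 4; 28 bits remain
Read 4: bits[20:32] width=12 -> value=2793 (bin 101011101001); offset now 32 = byte 4 bit 0; 16 bits remain

Answer: 16 1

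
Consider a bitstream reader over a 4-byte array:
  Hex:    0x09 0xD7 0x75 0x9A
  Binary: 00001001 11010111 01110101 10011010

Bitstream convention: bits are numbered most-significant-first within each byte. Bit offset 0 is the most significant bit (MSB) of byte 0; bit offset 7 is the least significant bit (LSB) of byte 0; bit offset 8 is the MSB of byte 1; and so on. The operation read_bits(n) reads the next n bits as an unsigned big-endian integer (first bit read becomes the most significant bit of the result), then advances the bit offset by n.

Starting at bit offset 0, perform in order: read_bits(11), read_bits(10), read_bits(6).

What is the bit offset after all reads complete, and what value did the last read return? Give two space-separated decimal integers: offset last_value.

Read 1: bits[0:11] width=11 -> value=78 (bin 00001001110); offset now 11 = byte 1 bit 3; 21 bits remain
Read 2: bits[11:21] width=10 -> value=750 (bin 1011101110); offset now 21 = byte 2 bit 5; 11 bits remain
Read 3: bits[21:27] width=6 -> value=44 (bin 101100); offset now 27 = byte 3 bit 3; 5 bits remain

Answer: 27 44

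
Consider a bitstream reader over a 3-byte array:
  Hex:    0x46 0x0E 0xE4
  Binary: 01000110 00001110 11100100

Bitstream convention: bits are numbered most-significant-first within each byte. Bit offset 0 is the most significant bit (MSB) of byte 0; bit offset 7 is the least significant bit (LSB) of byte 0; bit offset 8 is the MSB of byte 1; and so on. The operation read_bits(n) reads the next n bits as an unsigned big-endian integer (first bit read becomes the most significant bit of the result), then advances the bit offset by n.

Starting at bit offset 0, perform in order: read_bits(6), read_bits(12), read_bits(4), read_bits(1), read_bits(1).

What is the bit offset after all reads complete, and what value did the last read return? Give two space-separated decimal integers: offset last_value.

Read 1: bits[0:6] width=6 -> value=17 (bin 010001); offset now 6 = byte 0 bit 6; 18 bits remain
Read 2: bits[6:18] width=12 -> value=2107 (bin 100000111011); offset now 18 = byte 2 bit 2; 6 bits remain
Read 3: bits[18:22] width=4 -> value=9 (bin 1001); offset now 22 = byte 2 bit 6; 2 bits remain
Read 4: bits[22:23] width=1 -> value=0 (bin 0); offset now 23 = byte 2 bit 7; 1 bits remain
Read 5: bits[23:24] width=1 -> value=0 (bin 0); offset now 24 = byte 3 bit 0; 0 bits remain

Answer: 24 0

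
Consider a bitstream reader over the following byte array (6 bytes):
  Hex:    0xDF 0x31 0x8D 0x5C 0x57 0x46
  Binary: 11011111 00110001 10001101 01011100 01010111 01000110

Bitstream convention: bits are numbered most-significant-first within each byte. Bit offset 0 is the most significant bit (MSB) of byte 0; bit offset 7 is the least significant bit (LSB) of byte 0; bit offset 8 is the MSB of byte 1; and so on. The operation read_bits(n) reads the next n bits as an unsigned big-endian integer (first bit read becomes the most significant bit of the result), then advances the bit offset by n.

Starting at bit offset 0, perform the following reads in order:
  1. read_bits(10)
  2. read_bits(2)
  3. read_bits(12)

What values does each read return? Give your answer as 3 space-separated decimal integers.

Answer: 892 3 397

Derivation:
Read 1: bits[0:10] width=10 -> value=892 (bin 1101111100); offset now 10 = byte 1 bit 2; 38 bits remain
Read 2: bits[10:12] width=2 -> value=3 (bin 11); offset now 12 = byte 1 bit 4; 36 bits remain
Read 3: bits[12:24] width=12 -> value=397 (bin 000110001101); offset now 24 = byte 3 bit 0; 24 bits remain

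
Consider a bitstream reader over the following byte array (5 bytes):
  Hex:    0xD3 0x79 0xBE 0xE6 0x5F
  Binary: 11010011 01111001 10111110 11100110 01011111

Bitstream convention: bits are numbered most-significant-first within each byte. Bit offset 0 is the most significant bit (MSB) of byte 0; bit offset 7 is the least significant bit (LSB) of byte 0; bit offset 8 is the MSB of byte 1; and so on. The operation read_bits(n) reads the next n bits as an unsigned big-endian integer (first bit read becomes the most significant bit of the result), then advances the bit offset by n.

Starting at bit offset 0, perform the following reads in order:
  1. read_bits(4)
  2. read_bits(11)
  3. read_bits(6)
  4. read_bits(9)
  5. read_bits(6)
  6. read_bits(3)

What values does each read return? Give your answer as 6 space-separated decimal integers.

Answer: 13 444 55 441 37 7

Derivation:
Read 1: bits[0:4] width=4 -> value=13 (bin 1101); offset now 4 = byte 0 bit 4; 36 bits remain
Read 2: bits[4:15] width=11 -> value=444 (bin 00110111100); offset now 15 = byte 1 bit 7; 25 bits remain
Read 3: bits[15:21] width=6 -> value=55 (bin 110111); offset now 21 = byte 2 bit 5; 19 bits remain
Read 4: bits[21:30] width=9 -> value=441 (bin 110111001); offset now 30 = byte 3 bit 6; 10 bits remain
Read 5: bits[30:36] width=6 -> value=37 (bin 100101); offset now 36 = byte 4 bit 4; 4 bits remain
Read 6: bits[36:39] width=3 -> value=7 (bin 111); offset now 39 = byte 4 bit 7; 1 bits remain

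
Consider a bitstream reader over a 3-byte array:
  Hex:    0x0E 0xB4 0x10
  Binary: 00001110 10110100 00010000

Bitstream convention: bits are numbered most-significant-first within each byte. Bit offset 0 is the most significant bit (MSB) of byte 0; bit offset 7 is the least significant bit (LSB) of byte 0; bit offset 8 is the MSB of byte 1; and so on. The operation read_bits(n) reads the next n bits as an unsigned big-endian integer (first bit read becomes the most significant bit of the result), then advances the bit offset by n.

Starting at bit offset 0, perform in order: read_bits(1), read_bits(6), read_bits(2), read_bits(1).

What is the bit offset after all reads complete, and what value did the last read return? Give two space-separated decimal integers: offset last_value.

Answer: 10 0

Derivation:
Read 1: bits[0:1] width=1 -> value=0 (bin 0); offset now 1 = byte 0 bit 1; 23 bits remain
Read 2: bits[1:7] width=6 -> value=7 (bin 000111); offset now 7 = byte 0 bit 7; 17 bits remain
Read 3: bits[7:9] width=2 -> value=1 (bin 01); offset now 9 = byte 1 bit 1; 15 bits remain
Read 4: bits[9:10] width=1 -> value=0 (bin 0); offset now 10 = byte 1 bit 2; 14 bits remain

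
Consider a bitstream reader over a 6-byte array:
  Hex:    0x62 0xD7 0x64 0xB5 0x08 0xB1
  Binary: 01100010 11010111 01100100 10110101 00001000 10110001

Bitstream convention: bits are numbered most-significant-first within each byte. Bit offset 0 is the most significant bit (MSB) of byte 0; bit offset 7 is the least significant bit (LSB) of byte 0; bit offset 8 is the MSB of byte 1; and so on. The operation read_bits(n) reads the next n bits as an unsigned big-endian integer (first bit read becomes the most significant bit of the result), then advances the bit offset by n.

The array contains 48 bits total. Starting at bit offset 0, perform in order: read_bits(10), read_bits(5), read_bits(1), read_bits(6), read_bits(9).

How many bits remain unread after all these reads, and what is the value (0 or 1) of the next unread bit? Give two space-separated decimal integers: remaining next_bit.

Read 1: bits[0:10] width=10 -> value=395 (bin 0110001011); offset now 10 = byte 1 bit 2; 38 bits remain
Read 2: bits[10:15] width=5 -> value=11 (bin 01011); offset now 15 = byte 1 bit 7; 33 bits remain
Read 3: bits[15:16] width=1 -> value=1 (bin 1); offset now 16 = byte 2 bit 0; 32 bits remain
Read 4: bits[16:22] width=6 -> value=25 (bin 011001); offset now 22 = byte 2 bit 6; 26 bits remain
Read 5: bits[22:31] width=9 -> value=90 (bin 001011010); offset now 31 = byte 3 bit 7; 17 bits remain

Answer: 17 1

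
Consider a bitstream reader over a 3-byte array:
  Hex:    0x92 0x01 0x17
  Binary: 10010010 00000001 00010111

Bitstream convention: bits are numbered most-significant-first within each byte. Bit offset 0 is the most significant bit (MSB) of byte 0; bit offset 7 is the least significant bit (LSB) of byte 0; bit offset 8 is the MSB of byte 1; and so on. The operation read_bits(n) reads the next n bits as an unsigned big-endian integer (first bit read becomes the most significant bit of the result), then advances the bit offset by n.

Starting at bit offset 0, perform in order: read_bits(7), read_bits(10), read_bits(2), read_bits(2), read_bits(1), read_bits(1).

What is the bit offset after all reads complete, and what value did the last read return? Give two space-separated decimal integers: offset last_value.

Read 1: bits[0:7] width=7 -> value=73 (bin 1001001); offset now 7 = byte 0 bit 7; 17 bits remain
Read 2: bits[7:17] width=10 -> value=2 (bin 0000000010); offset now 17 = byte 2 bit 1; 7 bits remain
Read 3: bits[17:19] width=2 -> value=0 (bin 00); offset now 19 = byte 2 bit 3; 5 bits remain
Read 4: bits[19:21] width=2 -> value=2 (bin 10); offset now 21 = byte 2 bit 5; 3 bits remain
Read 5: bits[21:22] width=1 -> value=1 (bin 1); offset now 22 = byte 2 bit 6; 2 bits remain
Read 6: bits[22:23] width=1 -> value=1 (bin 1); offset now 23 = byte 2 bit 7; 1 bits remain

Answer: 23 1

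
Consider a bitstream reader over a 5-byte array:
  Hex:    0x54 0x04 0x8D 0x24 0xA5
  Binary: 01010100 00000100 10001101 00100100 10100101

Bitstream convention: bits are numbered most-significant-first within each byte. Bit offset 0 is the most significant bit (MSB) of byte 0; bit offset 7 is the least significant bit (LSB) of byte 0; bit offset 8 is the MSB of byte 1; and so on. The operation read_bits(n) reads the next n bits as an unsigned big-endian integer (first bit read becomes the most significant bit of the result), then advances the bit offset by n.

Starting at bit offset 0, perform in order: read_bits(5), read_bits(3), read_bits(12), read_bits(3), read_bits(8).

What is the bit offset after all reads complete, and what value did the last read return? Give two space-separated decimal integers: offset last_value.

Answer: 31 146

Derivation:
Read 1: bits[0:5] width=5 -> value=10 (bin 01010); offset now 5 = byte 0 bit 5; 35 bits remain
Read 2: bits[5:8] width=3 -> value=4 (bin 100); offset now 8 = byte 1 bit 0; 32 bits remain
Read 3: bits[8:20] width=12 -> value=72 (bin 000001001000); offset now 20 = byte 2 bit 4; 20 bits remain
Read 4: bits[20:23] width=3 -> value=6 (bin 110); offset now 23 = byte 2 bit 7; 17 bits remain
Read 5: bits[23:31] width=8 -> value=146 (bin 10010010); offset now 31 = byte 3 bit 7; 9 bits remain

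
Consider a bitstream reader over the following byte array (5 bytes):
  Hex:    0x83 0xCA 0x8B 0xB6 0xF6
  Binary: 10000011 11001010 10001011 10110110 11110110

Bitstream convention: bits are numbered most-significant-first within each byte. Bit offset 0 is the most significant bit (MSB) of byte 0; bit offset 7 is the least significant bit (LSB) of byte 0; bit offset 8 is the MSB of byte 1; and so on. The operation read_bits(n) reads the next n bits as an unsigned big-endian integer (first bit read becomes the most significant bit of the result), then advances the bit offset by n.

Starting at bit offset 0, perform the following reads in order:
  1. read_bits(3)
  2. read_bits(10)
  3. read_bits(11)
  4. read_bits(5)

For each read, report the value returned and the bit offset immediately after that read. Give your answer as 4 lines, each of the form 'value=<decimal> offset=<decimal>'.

Answer: value=4 offset=3
value=121 offset=13
value=651 offset=24
value=22 offset=29

Derivation:
Read 1: bits[0:3] width=3 -> value=4 (bin 100); offset now 3 = byte 0 bit 3; 37 bits remain
Read 2: bits[3:13] width=10 -> value=121 (bin 0001111001); offset now 13 = byte 1 bit 5; 27 bits remain
Read 3: bits[13:24] width=11 -> value=651 (bin 01010001011); offset now 24 = byte 3 bit 0; 16 bits remain
Read 4: bits[24:29] width=5 -> value=22 (bin 10110); offset now 29 = byte 3 bit 5; 11 bits remain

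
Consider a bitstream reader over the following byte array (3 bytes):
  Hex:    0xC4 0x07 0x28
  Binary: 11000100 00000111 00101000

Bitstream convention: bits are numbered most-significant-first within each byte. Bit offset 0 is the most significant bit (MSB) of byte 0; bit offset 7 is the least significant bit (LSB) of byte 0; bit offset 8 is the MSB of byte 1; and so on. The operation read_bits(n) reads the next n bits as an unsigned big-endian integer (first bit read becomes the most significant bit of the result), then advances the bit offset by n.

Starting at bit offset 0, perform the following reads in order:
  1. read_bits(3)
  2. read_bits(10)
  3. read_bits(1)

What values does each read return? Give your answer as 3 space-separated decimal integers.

Answer: 6 128 1

Derivation:
Read 1: bits[0:3] width=3 -> value=6 (bin 110); offset now 3 = byte 0 bit 3; 21 bits remain
Read 2: bits[3:13] width=10 -> value=128 (bin 0010000000); offset now 13 = byte 1 bit 5; 11 bits remain
Read 3: bits[13:14] width=1 -> value=1 (bin 1); offset now 14 = byte 1 bit 6; 10 bits remain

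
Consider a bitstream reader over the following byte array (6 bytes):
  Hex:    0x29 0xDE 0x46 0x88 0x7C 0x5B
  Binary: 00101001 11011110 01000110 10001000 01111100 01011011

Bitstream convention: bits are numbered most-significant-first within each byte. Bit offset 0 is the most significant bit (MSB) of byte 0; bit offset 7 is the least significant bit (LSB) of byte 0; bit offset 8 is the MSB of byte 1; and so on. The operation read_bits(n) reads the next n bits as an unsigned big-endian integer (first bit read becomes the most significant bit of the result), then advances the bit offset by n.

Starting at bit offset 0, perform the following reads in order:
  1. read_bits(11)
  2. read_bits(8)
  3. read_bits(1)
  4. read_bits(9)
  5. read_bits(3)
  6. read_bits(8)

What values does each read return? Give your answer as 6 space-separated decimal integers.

Read 1: bits[0:11] width=11 -> value=334 (bin 00101001110); offset now 11 = byte 1 bit 3; 37 bits remain
Read 2: bits[11:19] width=8 -> value=242 (bin 11110010); offset now 19 = byte 2 bit 3; 29 bits remain
Read 3: bits[19:20] width=1 -> value=0 (bin 0); offset now 20 = byte 2 bit 4; 28 bits remain
Read 4: bits[20:29] width=9 -> value=209 (bin 011010001); offset now 29 = byte 3 bit 5; 19 bits remain
Read 5: bits[29:32] width=3 -> value=0 (bin 000); offset now 32 = byte 4 bit 0; 16 bits remain
Read 6: bits[32:40] width=8 -> value=124 (bin 01111100); offset now 40 = byte 5 bit 0; 8 bits remain

Answer: 334 242 0 209 0 124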